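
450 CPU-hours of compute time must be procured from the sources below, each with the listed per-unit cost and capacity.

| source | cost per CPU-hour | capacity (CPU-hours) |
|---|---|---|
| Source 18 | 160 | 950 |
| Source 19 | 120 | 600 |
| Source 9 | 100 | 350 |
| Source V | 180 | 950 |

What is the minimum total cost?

47000

Use sources in increasing cost order.
Take 350 from Source 9 at 100 — need 100 more.
Source 19 (120): take the remaining 100 — done.
Source 18, Source V: unused.
Cost = 350×100 + 100×120 = 47000.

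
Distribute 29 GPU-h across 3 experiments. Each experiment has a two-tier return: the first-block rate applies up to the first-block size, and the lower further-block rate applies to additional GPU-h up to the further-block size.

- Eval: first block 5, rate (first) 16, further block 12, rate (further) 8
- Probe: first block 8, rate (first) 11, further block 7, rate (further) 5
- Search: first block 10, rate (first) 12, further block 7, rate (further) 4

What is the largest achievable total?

Treat each block as its own option and order by rate: Eval/first 16 > Search/first 12 > Probe/first 11 > Eval/second 8 > Probe/second 5 > Search/second 4.
Eval/first (16): +5 ; 24 left.
Search/first (12): +10 ; 14 left.
Probe first at 11: fill all 8 ; 6 left.
6 remain; put them into Eval second at 8.
Total = 16×5 + 12×10 + 11×8 + 8×6 = 336.

336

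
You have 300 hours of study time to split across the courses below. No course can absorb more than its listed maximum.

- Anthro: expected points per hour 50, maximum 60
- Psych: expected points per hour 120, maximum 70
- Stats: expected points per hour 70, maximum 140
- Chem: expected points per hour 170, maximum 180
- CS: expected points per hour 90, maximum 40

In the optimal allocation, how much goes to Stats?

10

Order the courses by expected points per hour: Chem 170 > Psych 120 > CS 90 > Stats 70 > Anthro 50.
Chem: +180 to 180 (cap) → 120 left.
Give Psych 70 to hit its cap of 70 → 50 left.
CS: +40 to 40 (cap) → 10 left.
Stats has room for 140 but only 10 remain, so it gets 10.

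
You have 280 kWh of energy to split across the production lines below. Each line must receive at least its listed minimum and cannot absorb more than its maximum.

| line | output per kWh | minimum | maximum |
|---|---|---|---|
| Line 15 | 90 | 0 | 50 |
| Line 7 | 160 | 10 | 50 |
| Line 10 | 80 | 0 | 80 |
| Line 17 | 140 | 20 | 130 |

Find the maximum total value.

Meeting every minimum uses 0+10+0+20 = 30 kWh, leaving 250.
Rank by output per kWh: Line 7 160 > Line 17 140 > Line 15 90 > Line 10 80.
Line 7: +40 to 50 (cap) → 210 left.
Line 17: +110 to 130 (cap) → 100 left.
Give Line 15 50 more to hit its cap of 50 → 50 left.
Line 10 has room for 80 more but only 50 remain, so it gets 50.
Total = 90×50 + 160×50 + 80×50 + 140×130 = 34700.

34700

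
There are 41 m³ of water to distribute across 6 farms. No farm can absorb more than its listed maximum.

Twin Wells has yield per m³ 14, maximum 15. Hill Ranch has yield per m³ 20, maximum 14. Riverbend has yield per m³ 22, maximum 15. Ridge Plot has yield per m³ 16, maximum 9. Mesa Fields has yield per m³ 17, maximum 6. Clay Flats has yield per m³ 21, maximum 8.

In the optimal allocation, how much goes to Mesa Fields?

4

Rank by yield per m³: Riverbend 22 > Clay Flats 21 > Hill Ranch 20 > Mesa Fields 17 > Ridge Plot 16 > Twin Wells 14.
Riverbend takes 15 to reach its cap of 15 → 26 left.
Give Clay Flats 8 to hit its cap of 8 → 18 left.
Hill Ranch: +14 to 14 (cap) → 4 left.
Mesa Fields has room for 6 but only 4 remain, so it gets 4.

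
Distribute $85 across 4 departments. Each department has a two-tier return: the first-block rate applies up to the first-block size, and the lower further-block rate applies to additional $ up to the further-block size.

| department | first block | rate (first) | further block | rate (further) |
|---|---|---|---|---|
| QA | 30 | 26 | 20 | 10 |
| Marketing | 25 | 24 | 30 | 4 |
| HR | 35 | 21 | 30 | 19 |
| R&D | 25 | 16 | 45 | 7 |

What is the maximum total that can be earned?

2010

Treat each block as its own option and order by rate: QA/T1 26 > Marketing/T1 24 > HR/T1 21 > HR/T2 19 > R&D/T1 16 > QA/T2 10 > R&D/T2 7 > Marketing/T2 4.
QA T1 at 26: fill all 30 → 55 left.
Marketing/T1 (24): +25 → 30 left.
HR/T1: +30 of 35 at 21; pool empty.
Total = 26×30 + 24×25 + 21×30 = 2010.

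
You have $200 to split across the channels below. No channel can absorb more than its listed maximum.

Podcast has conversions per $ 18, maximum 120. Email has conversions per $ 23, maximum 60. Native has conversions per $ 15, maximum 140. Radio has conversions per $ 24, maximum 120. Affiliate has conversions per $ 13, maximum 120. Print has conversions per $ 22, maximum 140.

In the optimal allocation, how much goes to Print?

Rank by conversions per $: Radio 24 > Email 23 > Print 22 > Podcast 18 > Native 15 > Affiliate 13.
Give Radio 120 to hit its cap of 120 → 80 left.
Email takes 60 to reach its cap of 60 → 20 left.
Only 20 left; Print takes them to reach 20.

20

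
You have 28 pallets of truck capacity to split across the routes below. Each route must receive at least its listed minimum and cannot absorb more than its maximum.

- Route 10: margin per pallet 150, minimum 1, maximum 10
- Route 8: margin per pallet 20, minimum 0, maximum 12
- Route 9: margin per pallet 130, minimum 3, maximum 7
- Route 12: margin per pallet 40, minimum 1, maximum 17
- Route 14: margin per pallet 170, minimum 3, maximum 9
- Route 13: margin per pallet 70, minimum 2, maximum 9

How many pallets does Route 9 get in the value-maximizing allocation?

6

Meeting every minimum uses 1+0+3+1+3+2 = 10 pallets, leaving 18.
Highest margin per pallet first: Route 14 170 > Route 10 150 > Route 9 130 > Route 13 70 > Route 12 40 > Route 8 20.
Route 14 takes 6 more to reach its cap of 9 → 12 left.
Give Route 10 9 more to hit its cap of 10 → 3 left.
Route 9: +3 (room for 4) → 6. Pool exhausted.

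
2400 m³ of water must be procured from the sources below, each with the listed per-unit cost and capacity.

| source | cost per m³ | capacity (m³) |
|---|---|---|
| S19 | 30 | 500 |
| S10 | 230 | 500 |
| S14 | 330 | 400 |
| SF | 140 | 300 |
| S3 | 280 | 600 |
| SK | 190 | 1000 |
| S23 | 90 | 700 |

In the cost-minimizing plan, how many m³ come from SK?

Use sources in increasing cost order.
S19 (30): use full 500 → 1900 m³ to go.
S23 at 90: take all 700 m³ → 1200 still needed.
SF (140): use full 300 → 900 m³ to go.
Take 900 from SK at 190 to finish.
S10, S3, S14: unused.

900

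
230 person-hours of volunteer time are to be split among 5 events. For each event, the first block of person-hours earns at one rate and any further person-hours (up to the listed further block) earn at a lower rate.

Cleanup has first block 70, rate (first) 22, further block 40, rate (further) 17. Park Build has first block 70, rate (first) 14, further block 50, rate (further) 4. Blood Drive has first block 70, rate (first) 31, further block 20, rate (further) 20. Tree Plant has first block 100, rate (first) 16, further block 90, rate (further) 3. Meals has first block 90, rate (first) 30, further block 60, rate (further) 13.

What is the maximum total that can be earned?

6410

Order all 10 blocks by rate: Blood Drive/tier1 31 > Meals/tier1 30 > Cleanup/tier1 22 > Blood Drive/tier2 20 > Cleanup/tier2 17 > Tree Plant/tier1 16 > Park Build/tier1 14 > Meals/tier2 13 > Park Build/tier2 4 > Tree Plant/tier2 3.
Blood Drive/tier1 (31): +70 ; 160 left.
Fill Meals tier1 block (90 at 30) ; 70 left.
Fill Cleanup tier1 block (70 at 22) ; 0 left.
Total = 31×70 + 30×90 + 22×70 = 6410.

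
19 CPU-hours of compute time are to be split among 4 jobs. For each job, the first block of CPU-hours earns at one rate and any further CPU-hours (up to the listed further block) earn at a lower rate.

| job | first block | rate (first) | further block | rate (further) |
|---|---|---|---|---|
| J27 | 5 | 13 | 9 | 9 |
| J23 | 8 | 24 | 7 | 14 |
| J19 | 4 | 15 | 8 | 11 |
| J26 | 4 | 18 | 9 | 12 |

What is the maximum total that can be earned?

366

Order all 8 blocks by rate: J23/tier1 24 > J26/tier1 18 > J19/tier1 15 > J23/tier2 14 > J27/tier1 13 > J26/tier2 12 > J19/tier2 11 > J27/tier2 9.
Fill J23 tier1 block (8 at 24) ; 11 left.
J26 tier1 at 18: fill all 4 ; 7 left.
J19/tier1 (15): +4 ; 3 left.
J23/tier2: +3 of 7 at 14; pool empty.
Total = 24×8 + 18×4 + 15×4 + 14×3 = 366.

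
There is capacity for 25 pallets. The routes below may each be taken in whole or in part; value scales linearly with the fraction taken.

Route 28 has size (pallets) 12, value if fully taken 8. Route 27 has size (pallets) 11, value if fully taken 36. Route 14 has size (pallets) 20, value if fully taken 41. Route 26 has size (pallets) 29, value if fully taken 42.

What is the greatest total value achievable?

64.7

Rank by value-to-size ratio: Route 27 36/11≈3.27, Route 14 41/20≈2.05, Route 26 42/29≈1.45, Route 28 8/12≈0.667.
Route 27: take in full, 11 pallets for value 36 — 14 left.
Only 14 pallets remain; take 14/20 of Route 14 for value 41×14/20 = 28.7.
Total value = 64.7.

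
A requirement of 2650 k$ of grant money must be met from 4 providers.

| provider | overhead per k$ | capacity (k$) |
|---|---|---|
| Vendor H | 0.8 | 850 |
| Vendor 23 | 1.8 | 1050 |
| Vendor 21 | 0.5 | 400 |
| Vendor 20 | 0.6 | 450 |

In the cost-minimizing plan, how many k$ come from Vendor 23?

950

Cheapest first:
Vendor 21 at 0.5: take all 400 k$ — 2250 still needed.
Vendor 20 at 0.6: take all 450 k$ — 1800 still needed.
Vendor H at 0.8: take all 850 k$ — 950 still needed.
Vendor 23 at 1.8: take 950 of its 1050 — requirement met.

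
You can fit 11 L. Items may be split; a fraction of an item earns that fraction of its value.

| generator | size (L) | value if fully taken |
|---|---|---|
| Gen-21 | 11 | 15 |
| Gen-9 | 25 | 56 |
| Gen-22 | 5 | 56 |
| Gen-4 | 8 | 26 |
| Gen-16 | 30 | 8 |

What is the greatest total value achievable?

75.5

Sort by value density: Gen-22 56/5≈11.2, Gen-4 26/8≈3.25, Gen-9 56/25≈2.24, Gen-21 15/11≈1.36, Gen-16 8/30≈0.267.
All 5 L of Gen-22 fit (value 56) — 6 remain.
6 L left: a 6/8 share of Gen-4 gives 26×6/8 = 19.5.
Total value = 75.5.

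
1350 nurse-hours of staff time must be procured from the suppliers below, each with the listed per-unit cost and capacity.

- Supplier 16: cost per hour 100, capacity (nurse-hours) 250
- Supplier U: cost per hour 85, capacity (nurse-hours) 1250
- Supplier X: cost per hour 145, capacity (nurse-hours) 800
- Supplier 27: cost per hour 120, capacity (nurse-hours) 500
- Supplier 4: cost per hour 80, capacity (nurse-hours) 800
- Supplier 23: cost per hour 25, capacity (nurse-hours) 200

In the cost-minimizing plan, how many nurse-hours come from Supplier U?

350

Cheapest first:
Supplier 23 at 25: take all 200 nurse-hours ; 1150 still needed.
Supplier 4 (80): use full 800 ; 350 nurse-hours to go.
Supplier U at 85: take 350 of its 1250 ; requirement met.
Supplier 16, Supplier 27, Supplier X: unused.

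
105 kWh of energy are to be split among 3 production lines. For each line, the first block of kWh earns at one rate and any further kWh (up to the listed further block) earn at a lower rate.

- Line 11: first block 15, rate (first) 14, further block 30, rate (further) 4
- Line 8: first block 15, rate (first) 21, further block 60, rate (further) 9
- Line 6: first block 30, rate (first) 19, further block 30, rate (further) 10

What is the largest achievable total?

Order all 6 blocks by rate: Line 8/T1 21 > Line 6/T1 19 > Line 11/T1 14 > Line 6/T2 10 > Line 8/T2 9 > Line 11/T2 4.
Line 8 T1 at 21: fill all 15 ; 90 left.
Line 6/T1 (19): +30 ; 60 left.
Fill Line 11 T1 block (15 at 14) ; 45 left.
Line 6/T2 (10): +30 ; 15 left.
15 remain; put them into Line 8 T2 at 9.
Total = 21×15 + 19×30 + 14×15 + 10×30 + 9×15 = 1530.

1530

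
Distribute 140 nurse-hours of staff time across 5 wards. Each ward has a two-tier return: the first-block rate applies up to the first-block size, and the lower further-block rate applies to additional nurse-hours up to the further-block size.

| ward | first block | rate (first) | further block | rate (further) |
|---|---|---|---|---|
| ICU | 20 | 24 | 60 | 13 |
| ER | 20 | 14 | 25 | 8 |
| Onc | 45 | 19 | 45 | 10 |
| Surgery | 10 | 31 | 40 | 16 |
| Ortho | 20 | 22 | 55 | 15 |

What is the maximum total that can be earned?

Rank every tier by rate: Surgery/tier1 31 > ICU/tier1 24 > Ortho/tier1 22 > Onc/tier1 19 > Surgery/tier2 16 > Ortho/tier2 15 > ER/tier1 14 > ICU/tier2 13 > Onc/tier2 10 > ER/tier2 8.
Surgery/tier1 (31): +10 ; 130 left.
ICU/tier1 (24): +20 ; 110 left.
Ortho/tier1 (22): +20 ; 90 left.
Onc/tier1 (19): +45 ; 45 left.
Surgery/tier2 (16): +40 ; 5 left.
Ortho/tier2: +5 of 55 at 15; pool empty.
Total = 31×10 + 24×20 + 22×20 + 19×45 + 16×40 + 15×5 = 2800.

2800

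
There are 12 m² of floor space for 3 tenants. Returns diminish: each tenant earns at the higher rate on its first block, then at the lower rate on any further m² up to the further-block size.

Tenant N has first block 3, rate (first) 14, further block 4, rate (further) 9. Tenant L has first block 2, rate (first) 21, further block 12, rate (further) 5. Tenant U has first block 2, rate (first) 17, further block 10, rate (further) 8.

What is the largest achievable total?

Order all 6 blocks by rate: Tenant L/T1 21 > Tenant U/T1 17 > Tenant N/T1 14 > Tenant N/T2 9 > Tenant U/T2 8 > Tenant L/T2 5.
Fill Tenant L T1 block (2 at 21) — 10 left.
Fill Tenant U T1 block (2 at 17) — 8 left.
Fill Tenant N T1 block (3 at 14) — 5 left.
Tenant N T2 at 9: fill all 4 — 1 left.
Tenant U T2 at 8: only 1 left, fill 1.
Total = 21×2 + 17×2 + 14×3 + 9×4 + 8×1 = 162.

162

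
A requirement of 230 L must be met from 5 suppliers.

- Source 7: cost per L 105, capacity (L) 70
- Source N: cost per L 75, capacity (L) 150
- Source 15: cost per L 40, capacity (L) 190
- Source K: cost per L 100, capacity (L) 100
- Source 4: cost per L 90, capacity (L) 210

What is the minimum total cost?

10600

Cheapest first:
Take 190 from Source 15 at 40 ; need 40 more.
Source N (75): take the remaining 40 ; done.
Source 4, Source K, Source 7: unused.
Cost = 190×40 + 40×75 = 10600.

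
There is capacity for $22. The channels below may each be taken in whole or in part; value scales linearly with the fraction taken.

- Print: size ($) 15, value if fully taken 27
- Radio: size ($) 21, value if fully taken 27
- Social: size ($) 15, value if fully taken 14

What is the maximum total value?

Sort by value density: Print 27/15≈1.8, Radio 27/21≈1.29, Social 14/15≈0.933.
Take all of Print (15 $, value 27) — 7 $ left.
Fill the last 7 $ with part of Radio: 7/21 of it earns 9.
Total value = 36.

36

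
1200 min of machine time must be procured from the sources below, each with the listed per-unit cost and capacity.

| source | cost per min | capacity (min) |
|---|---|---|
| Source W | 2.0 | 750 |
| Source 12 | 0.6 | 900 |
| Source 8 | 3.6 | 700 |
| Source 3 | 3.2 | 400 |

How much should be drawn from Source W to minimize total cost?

300

Fill from the cheapest source first.
Source 12 (0.6): use full 900 — 300 min to go.
Source W (2.0): take the remaining 300 — done.
Source 3, Source 8: unused.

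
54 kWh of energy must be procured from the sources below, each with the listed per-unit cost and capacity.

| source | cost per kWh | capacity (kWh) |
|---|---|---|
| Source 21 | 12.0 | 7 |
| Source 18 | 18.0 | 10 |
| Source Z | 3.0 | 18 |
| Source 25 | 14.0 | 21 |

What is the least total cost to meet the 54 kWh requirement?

Cheapest first:
Take 18 from Source Z at 3.0 — need 36 more.
Take 7 from Source 21 at 12.0 — need 29 more.
Take 21 from Source 25 at 14.0 — need 8 more.
Source 18 (18.0): take the remaining 8 — done.
Cost = 18×3.0 + 7×12.0 + 21×14.0 + 8×18.0 = 576.

576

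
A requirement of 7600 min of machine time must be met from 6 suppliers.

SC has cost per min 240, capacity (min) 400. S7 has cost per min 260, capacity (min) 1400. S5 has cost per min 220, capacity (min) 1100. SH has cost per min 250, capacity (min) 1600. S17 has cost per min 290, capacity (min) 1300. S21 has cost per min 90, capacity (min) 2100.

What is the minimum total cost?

Fill from the cheapest supplier first.
S21 at 90: take all 2100 min → 5500 still needed.
S5 (220): use full 1100 → 4400 min to go.
SC (240): use full 400 → 4000 min to go.
SH at 250: take all 1600 min → 2400 still needed.
S7 at 260: take all 1400 min → 1000 still needed.
Take 1000 from S17 at 290 to finish.
Cost = 2100×90 + 1100×220 + 400×240 + 1600×250 + 1400×260 + 1000×290 = 1581000.

1581000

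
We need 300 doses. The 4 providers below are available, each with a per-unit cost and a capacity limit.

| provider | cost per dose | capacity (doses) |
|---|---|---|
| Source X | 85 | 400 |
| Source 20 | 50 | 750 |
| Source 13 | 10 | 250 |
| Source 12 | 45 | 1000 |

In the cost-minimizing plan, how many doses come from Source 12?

50

Cheapest first:
Source 13 (10): use full 250 — 50 doses to go.
Take 50 from Source 12 at 45 to finish.
Source 20, Source X: unused.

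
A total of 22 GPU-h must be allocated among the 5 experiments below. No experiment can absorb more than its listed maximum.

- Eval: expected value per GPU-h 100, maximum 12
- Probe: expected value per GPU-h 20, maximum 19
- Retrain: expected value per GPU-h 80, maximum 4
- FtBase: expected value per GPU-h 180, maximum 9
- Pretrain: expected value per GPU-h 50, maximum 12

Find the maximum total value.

Highest expected value per GPU-h first: FtBase 180 > Eval 100 > Retrain 80 > Pretrain 50 > Probe 20.
FtBase: +9 to 9 (cap) ; 13 left.
Eval: +12 to 12 (cap) ; 1 left.
Retrain: +1 (room for 4) → 1. Pool exhausted.
Total = 100×12 + 80×1 + 180×9 = 2900.

2900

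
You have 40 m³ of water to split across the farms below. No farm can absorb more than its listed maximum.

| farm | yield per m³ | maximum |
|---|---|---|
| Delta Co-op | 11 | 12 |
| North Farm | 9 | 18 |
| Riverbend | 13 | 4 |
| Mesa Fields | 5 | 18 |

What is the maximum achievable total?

376

Highest yield per m³ first: Riverbend 13 > Delta Co-op 11 > North Farm 9 > Mesa Fields 5.
Riverbend: +4 to 4 (cap) → 36 left.
Delta Co-op: +12 to 12 (cap) → 24 left.
Give North Farm 18 to hit its cap of 18 → 6 left.
Mesa Fields has room for 18 but only 6 remain, so it gets 6.
Total = 11×12 + 9×18 + 13×4 + 5×6 = 376.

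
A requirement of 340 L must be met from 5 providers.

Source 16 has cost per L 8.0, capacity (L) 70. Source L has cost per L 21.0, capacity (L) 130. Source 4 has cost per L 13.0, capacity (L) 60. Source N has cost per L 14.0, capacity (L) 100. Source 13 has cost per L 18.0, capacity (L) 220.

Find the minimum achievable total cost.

Use providers in increasing cost order.
Source 16 at 8.0: take all 70 L — 270 still needed.
Source 4 at 13.0: take all 60 L — 210 still needed.
Take 100 from Source N at 14.0 — need 110 more.
Take 110 from Source 13 at 18.0 to finish.
Source L: unused.
Cost = 70×8.0 + 60×13.0 + 100×14.0 + 110×18.0 = 4720.

4720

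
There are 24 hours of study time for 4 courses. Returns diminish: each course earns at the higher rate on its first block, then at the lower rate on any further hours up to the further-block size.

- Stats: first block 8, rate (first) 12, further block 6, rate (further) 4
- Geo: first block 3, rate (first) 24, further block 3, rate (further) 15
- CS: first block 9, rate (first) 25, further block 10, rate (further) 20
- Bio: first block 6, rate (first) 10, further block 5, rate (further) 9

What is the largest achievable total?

Order all 8 blocks by rate: CS/first 25 > Geo/first 24 > CS/second 20 > Geo/second 15 > Stats/first 12 > Bio/first 10 > Bio/second 9 > Stats/second 4.
CS/first (25): +9 — 15 left.
Fill Geo first block (3 at 24) — 12 left.
CS second at 20: fill all 10 — 2 left.
2 remain; put them into Geo second at 15.
Total = 25×9 + 24×3 + 20×10 + 15×2 = 527.

527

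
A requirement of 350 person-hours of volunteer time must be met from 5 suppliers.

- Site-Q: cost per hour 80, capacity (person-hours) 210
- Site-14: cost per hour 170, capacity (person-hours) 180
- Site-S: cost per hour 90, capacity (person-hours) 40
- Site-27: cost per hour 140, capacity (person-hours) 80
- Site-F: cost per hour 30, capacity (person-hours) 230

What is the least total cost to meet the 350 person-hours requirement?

16500

Cheapest first:
Take 230 from Site-F at 30 ; need 120 more.
Site-Q (80): take the remaining 120 ; done.
Site-S, Site-27, Site-14: unused.
Cost = 230×30 + 120×80 = 16500.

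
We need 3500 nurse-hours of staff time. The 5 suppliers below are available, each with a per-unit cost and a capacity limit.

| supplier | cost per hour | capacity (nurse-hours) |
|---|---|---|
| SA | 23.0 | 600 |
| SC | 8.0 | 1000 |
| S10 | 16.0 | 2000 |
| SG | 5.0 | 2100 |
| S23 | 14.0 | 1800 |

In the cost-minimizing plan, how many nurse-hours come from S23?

Use suppliers in increasing cost order.
SG at 5.0: take all 2100 nurse-hours ; 1400 still needed.
SC at 8.0: take all 1000 nurse-hours ; 400 still needed.
Take 400 from S23 at 14.0 to finish.
S10, SA: unused.

400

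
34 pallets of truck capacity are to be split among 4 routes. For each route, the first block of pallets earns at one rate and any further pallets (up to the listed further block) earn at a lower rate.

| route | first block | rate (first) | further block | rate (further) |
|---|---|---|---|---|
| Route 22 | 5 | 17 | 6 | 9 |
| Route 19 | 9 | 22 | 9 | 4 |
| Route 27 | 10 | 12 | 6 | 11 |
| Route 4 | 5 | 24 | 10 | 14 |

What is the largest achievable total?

Rank every tier by rate: Route 4/T1 24 > Route 19/T1 22 > Route 22/T1 17 > Route 4/T2 14 > Route 27/T1 12 > Route 27/T2 11 > Route 22/T2 9 > Route 19/T2 4.
Route 4/T1 (24): +5 → 29 left.
Route 19/T1 (22): +9 → 20 left.
Fill Route 22 T1 block (5 at 17) → 15 left.
Route 4/T2 (14): +10 → 5 left.
Route 27 T1 at 12: only 5 left, fill 5.
Total = 24×5 + 22×9 + 17×5 + 14×10 + 12×5 = 603.

603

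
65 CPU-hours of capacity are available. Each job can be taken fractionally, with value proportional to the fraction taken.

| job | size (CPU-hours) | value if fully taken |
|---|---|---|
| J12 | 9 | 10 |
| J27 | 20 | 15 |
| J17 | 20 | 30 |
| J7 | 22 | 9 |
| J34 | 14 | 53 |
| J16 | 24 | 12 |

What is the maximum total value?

109

Best value per unit of size first: J34 53/14≈3.79, J17 30/20≈1.5, J12 10/9≈1.11, J27 15/20≈0.75, J16 12/24≈0.5, J7 9/22≈0.409.
Take all of J34 (14 CPU-hours, value 53) ; 51 CPU-hours left.
J17: take in full, 20 CPU-hours for value 30 ; 31 left.
Take all of J12 (9 CPU-hours, value 10) ; 22 CPU-hours left.
J27: take in full, 20 CPU-hours for value 15 ; 2 left.
Only 2 CPU-hours remain; take 2/24 of J16 for value 12×2/24 = 1.
Total value = 109.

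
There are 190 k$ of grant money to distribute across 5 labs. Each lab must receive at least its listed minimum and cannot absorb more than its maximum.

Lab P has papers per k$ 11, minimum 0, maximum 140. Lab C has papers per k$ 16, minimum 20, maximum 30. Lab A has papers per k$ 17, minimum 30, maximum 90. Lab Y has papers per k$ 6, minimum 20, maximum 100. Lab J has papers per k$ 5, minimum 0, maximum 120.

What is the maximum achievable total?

2680

Meeting every minimum uses 0+20+30+20+0 = 70 k$, leaving 120.
Rank by papers per k$: Lab A 17 > Lab C 16 > Lab P 11 > Lab Y 6 > Lab J 5.
Give Lab A 60 more to hit its cap of 90 → 60 left.
Lab C: +10 to 30 (cap) → 50 left.
Lab P: +50 (room for 140) → 50. Pool exhausted.
Total = 11×50 + 16×30 + 17×90 + 6×20 = 2680.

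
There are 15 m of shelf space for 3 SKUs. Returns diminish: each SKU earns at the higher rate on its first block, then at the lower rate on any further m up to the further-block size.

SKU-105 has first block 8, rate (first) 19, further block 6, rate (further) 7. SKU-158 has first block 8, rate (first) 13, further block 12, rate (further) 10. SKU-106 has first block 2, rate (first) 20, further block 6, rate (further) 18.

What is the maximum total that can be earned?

Order all 6 blocks by rate: SKU-106/first 20 > SKU-105/first 19 > SKU-106/second 18 > SKU-158/first 13 > SKU-158/second 10 > SKU-105/second 7.
Fill SKU-106 first block (2 at 20) → 13 left.
SKU-105 first at 19: fill all 8 → 5 left.
SKU-106/second: +5 of 6 at 18; pool empty.
Total = 20×2 + 19×8 + 18×5 = 282.

282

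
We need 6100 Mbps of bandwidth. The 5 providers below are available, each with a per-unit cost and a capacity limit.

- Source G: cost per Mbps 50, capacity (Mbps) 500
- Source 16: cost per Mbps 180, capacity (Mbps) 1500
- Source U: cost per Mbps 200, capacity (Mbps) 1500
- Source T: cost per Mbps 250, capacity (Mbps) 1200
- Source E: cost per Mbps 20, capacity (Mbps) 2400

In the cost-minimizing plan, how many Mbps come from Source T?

200

Fill from the cheapest provider first.
Source E (20): use full 2400 → 3700 Mbps to go.
Source G at 50: take all 500 Mbps → 3200 still needed.
Source 16 at 180: take all 1500 Mbps → 1700 still needed.
Source U (200): use full 1500 → 200 Mbps to go.
Source T (250): take the remaining 200 → done.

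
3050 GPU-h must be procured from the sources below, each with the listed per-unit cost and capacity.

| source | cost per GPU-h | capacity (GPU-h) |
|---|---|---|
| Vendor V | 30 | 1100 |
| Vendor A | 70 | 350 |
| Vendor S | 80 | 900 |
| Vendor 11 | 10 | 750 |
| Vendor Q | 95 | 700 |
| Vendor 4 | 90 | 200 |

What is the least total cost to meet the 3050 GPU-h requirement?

133000

Fill from the cheapest source first.
Vendor 11 (10): use full 750 ; 2300 GPU-h to go.
Vendor V (30): use full 1100 ; 1200 GPU-h to go.
Vendor A (70): use full 350 ; 850 GPU-h to go.
Vendor S at 80: take 850 of its 900 ; requirement met.
Vendor 4, Vendor Q: unused.
Cost = 750×10 + 1100×30 + 350×70 + 850×80 = 133000.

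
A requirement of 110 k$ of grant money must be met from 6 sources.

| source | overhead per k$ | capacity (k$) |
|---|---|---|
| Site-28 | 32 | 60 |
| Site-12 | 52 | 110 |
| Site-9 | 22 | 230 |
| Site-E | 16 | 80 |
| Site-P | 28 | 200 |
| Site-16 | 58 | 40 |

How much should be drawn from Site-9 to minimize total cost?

Fill from the cheapest source first.
Site-E at 16: take all 80 k$ — 30 still needed.
Site-9 at 22: take 30 of its 230 — requirement met.
Site-P, Site-28, Site-12, Site-16: unused.

30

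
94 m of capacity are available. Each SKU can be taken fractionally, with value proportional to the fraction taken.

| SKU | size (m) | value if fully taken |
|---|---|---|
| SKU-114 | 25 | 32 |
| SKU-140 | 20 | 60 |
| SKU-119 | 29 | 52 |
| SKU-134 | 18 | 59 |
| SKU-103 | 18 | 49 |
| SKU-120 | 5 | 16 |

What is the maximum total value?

Best value per unit of size first: SKU-134 59/18≈3.28, SKU-120 16/5≈3.2, SKU-140 60/20≈3, SKU-103 49/18≈2.72, SKU-119 52/29≈1.79, SKU-114 32/25≈1.28.
SKU-134: take in full, 18 m for value 59 ; 76 left.
SKU-120: take in full, 5 m for value 16 ; 71 left.
Take all of SKU-140 (20 m, value 60) ; 51 m left.
Take all of SKU-103 (18 m, value 49) ; 33 m left.
Take all of SKU-119 (29 m, value 52) ; 4 m left.
4 m left: a 4/25 share of SKU-114 gives 32×4/25 = 5.12.
Total value = 241.12.

241.12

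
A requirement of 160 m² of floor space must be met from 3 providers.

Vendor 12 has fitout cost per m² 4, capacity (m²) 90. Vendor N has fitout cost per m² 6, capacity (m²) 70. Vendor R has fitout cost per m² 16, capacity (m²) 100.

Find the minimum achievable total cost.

Cheapest first:
Vendor 12 at 4: take all 90 m² ; 70 still needed.
Vendor N (6): use full 70 ; 0 m² to go.
Vendor R: unused.
Cost = 90×4 + 70×6 = 780.

780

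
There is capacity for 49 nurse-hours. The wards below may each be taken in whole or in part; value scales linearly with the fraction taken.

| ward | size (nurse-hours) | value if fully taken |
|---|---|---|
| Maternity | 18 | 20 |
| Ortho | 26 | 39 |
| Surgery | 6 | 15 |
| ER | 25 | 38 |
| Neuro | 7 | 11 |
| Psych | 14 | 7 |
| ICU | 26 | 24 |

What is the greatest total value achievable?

Best value per unit of size first: Surgery 15/6≈2.5, Neuro 11/7≈1.57, ER 38/25≈1.52, Ortho 39/26≈1.5, Maternity 20/18≈1.11, ICU 24/26≈0.923, Psych 7/14≈0.5.
Take all of Surgery (6 nurse-hours, value 15) — 43 nurse-hours left.
Take all of Neuro (7 nurse-hours, value 11) — 36 nurse-hours left.
Take all of ER (25 nurse-hours, value 38) — 11 nurse-hours left.
11 nurse-hours left: a 11/26 share of Ortho gives 39×11/26 = 16.5.
Total value = 80.5.

80.5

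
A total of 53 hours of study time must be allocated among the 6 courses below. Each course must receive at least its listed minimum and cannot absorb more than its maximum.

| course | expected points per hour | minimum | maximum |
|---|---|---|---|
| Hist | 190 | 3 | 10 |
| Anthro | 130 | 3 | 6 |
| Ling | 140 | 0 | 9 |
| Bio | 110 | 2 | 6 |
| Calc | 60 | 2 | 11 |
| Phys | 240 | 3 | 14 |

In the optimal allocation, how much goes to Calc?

Meeting every minimum uses 3+3+0+2+2+3 = 13 hours, leaving 40.
Order the courses by expected points per hour: Phys 240 > Hist 190 > Ling 140 > Anthro 130 > Bio 110 > Calc 60.
Give Phys 11 more to hit its cap of 14 — 29 left.
Give Hist 7 more to hit its cap of 10 — 22 left.
Ling takes 9 more to reach its cap of 9 — 13 left.
Give Anthro 3 more to hit its cap of 6 — 10 left.
Bio takes 4 more to reach its cap of 6 — 6 left.
Calc has room for 9 more but only 6 remain, so it gets 8.

8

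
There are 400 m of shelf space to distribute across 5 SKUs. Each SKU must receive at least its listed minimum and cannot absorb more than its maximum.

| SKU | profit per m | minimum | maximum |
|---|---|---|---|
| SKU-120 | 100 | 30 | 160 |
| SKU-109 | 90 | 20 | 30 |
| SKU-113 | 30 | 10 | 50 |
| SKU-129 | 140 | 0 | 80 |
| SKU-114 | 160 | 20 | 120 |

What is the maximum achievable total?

Meeting every minimum uses 30+20+10+0+20 = 80 m, leaving 320.
Rank by profit per m: SKU-114 160 > SKU-129 140 > SKU-120 100 > SKU-109 90 > SKU-113 30.
Give SKU-114 100 more to hit its cap of 120 → 220 left.
Give SKU-129 80 more to hit its cap of 80 → 140 left.
SKU-120: +130 to 160 (cap) → 10 left.
Give SKU-109 10 more to hit its cap of 30 → 0 left.
Total = 100×160 + 90×30 + 30×10 + 140×80 + 160×120 = 49400.

49400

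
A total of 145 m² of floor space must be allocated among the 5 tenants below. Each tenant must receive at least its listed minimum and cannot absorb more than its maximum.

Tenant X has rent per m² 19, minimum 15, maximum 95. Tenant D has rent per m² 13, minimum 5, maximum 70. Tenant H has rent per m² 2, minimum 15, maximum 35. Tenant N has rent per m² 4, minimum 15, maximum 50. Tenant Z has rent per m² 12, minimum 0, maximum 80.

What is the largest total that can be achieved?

Meeting every minimum uses 15+5+15+15+0 = 50 m², leaving 95.
Rank by rent per m²: Tenant X 19 > Tenant D 13 > Tenant Z 12 > Tenant N 4 > Tenant H 2.
Give Tenant X 80 more to hit its cap of 95 → 15 left.
Tenant D: +15 (room for 65) → 20. Pool exhausted.
Total = 19×95 + 13×20 + 2×15 + 4×15 = 2155.

2155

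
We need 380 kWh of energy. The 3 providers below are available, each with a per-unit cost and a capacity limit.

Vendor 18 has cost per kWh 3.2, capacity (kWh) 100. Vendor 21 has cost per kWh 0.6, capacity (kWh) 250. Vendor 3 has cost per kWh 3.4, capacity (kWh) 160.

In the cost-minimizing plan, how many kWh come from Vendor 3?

30

Cheapest first:
Take 250 from Vendor 21 at 0.6 → need 130 more.
Vendor 18 (3.2): use full 100 → 30 kWh to go.
Vendor 3 at 3.4: take 30 of its 160 → requirement met.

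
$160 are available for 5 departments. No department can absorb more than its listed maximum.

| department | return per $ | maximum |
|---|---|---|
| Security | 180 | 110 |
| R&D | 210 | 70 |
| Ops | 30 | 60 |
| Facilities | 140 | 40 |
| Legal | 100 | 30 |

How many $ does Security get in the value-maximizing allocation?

Rank by return per $: R&D 210 > Security 180 > Facilities 140 > Legal 100 > Ops 30.
R&D: +70 to 70 (cap) — 90 left.
Security has room for 110 but only 90 remain, so it gets 90.

90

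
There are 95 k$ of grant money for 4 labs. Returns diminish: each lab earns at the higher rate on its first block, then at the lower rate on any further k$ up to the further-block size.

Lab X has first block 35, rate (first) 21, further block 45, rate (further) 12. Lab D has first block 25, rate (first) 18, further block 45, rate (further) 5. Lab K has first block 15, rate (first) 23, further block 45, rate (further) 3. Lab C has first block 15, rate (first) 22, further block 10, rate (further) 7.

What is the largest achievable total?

1920

Rank every tier by rate: Lab K/tier1 23 > Lab C/tier1 22 > Lab X/tier1 21 > Lab D/tier1 18 > Lab X/tier2 12 > Lab C/tier2 7 > Lab D/tier2 5 > Lab K/tier2 3.
Lab K tier1 at 23: fill all 15 — 80 left.
Fill Lab C tier1 block (15 at 22) — 65 left.
Lab X/tier1 (21): +35 — 30 left.
Lab D tier1 at 18: fill all 25 — 5 left.
Lab X/tier2: +5 of 45 at 12; pool empty.
Total = 23×15 + 22×15 + 21×35 + 18×25 + 12×5 = 1920.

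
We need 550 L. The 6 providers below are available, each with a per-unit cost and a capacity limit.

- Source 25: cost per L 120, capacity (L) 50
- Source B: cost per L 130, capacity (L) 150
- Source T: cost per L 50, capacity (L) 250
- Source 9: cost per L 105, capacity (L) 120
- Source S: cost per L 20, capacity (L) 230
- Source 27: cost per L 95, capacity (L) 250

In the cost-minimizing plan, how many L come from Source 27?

70

Fill from the cheapest provider first.
Take 230 from Source S at 20 → need 320 more.
Source T at 50: take all 250 L → 70 still needed.
Take 70 from Source 27 at 95 to finish.
Source 9, Source 25, Source B: unused.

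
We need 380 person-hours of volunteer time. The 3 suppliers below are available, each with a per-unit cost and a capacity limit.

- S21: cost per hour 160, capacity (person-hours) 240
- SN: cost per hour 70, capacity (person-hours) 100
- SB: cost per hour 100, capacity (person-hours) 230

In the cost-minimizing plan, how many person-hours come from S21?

50

Cheapest first:
SN (70): use full 100 ; 280 person-hours to go.
Take 230 from SB at 100 ; need 50 more.
S21 at 160: take 50 of its 240 ; requirement met.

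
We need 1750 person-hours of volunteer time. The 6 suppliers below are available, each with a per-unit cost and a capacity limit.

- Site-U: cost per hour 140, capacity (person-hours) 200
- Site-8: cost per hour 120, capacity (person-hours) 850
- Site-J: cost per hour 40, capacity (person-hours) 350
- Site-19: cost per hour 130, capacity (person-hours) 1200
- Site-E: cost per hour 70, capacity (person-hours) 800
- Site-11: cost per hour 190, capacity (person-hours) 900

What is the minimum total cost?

142000

Use suppliers in increasing cost order.
Take 350 from Site-J at 40 — need 1400 more.
Site-E at 70: take all 800 person-hours — 600 still needed.
Site-8 at 120: take 600 of its 850 — requirement met.
Site-19, Site-U, Site-11: unused.
Cost = 350×40 + 800×70 + 600×120 = 142000.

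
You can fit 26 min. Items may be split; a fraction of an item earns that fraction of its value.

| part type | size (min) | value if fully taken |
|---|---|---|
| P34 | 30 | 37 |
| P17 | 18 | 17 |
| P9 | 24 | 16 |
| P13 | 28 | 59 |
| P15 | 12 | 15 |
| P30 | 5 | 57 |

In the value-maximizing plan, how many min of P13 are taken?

21

Best value per unit of size first: P30 57/5≈11.4, P13 59/28≈2.11, P15 15/12≈1.25, P34 37/30≈1.23, P17 17/18≈0.944, P9 16/24≈0.667.
All 5 min of P30 fit (value 57) ; 21 remain.
Fill the last 21 min with part of P13: 21/28 of it earns 44.25.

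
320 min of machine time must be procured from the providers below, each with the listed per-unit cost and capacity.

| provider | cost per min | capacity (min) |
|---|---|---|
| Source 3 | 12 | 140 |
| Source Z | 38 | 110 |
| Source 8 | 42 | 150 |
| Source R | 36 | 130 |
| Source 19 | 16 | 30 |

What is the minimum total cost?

Fill from the cheapest provider first.
Source 3 at 12: take all 140 min — 180 still needed.
Take 30 from Source 19 at 16 — need 150 more.
Source R at 36: take all 130 min — 20 still needed.
Take 20 from Source Z at 38 to finish.
Source 8: unused.
Cost = 140×12 + 30×16 + 130×36 + 20×38 = 7600.

7600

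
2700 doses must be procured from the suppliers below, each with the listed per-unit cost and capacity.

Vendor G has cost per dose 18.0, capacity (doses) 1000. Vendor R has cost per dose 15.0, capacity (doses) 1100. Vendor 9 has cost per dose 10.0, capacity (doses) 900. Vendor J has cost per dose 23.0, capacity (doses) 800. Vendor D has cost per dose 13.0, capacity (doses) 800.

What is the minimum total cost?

34400

Cheapest first:
Take 900 from Vendor 9 at 10.0 ; need 1800 more.
Vendor D at 13.0: take all 800 doses ; 1000 still needed.
Vendor R at 15.0: take 1000 of its 1100 ; requirement met.
Vendor G, Vendor J: unused.
Cost = 900×10.0 + 800×13.0 + 1000×15.0 = 34400.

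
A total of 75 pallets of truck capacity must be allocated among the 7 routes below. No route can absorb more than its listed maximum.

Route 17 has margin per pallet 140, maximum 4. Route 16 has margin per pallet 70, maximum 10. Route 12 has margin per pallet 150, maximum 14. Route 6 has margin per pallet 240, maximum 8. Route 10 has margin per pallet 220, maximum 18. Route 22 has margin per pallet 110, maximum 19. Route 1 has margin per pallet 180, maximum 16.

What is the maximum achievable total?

Order the routes by margin per pallet: Route 6 240 > Route 10 220 > Route 1 180 > Route 12 150 > Route 17 140 > Route 22 110 > Route 16 70.
Route 6 takes 8 to reach its cap of 8 → 67 left.
Route 10 takes 18 to reach its cap of 18 → 49 left.
Route 1: +16 to 16 (cap) → 33 left.
Route 12: +14 to 14 (cap) → 19 left.
Route 17: +4 to 4 (cap) → 15 left.
Only 15 left; Route 22 takes them to reach 15.
Total = 140×4 + 150×14 + 240×8 + 220×18 + 110×15 + 180×16 = 13070.

13070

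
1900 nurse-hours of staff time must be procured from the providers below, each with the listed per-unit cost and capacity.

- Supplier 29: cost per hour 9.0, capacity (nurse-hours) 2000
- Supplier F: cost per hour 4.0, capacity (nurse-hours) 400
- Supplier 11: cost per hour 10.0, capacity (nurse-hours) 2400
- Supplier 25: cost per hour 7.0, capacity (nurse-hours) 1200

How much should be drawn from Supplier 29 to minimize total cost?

300

Fill from the cheapest provider first.
Supplier F (4.0): use full 400 ; 1500 nurse-hours to go.
Take 1200 from Supplier 25 at 7.0 ; need 300 more.
Take 300 from Supplier 29 at 9.0 to finish.
Supplier 11: unused.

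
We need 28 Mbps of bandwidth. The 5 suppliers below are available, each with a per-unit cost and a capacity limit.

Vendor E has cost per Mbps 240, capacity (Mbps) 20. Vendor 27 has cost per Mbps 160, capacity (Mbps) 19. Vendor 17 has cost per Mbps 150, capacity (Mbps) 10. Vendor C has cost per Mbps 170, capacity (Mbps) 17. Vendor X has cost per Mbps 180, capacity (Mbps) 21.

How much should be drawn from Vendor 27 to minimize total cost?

Fill from the cheapest supplier first.
Vendor 17 at 150: take all 10 Mbps — 18 still needed.
Vendor 27 at 160: take 18 of its 19 — requirement met.
Vendor C, Vendor X, Vendor E: unused.

18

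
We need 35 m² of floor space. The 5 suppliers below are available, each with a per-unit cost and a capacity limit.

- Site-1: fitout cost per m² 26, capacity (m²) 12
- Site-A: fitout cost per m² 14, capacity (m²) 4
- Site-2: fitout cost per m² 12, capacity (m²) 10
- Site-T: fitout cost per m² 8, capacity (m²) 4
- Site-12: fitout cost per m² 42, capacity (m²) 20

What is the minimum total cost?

Cheapest first:
Site-T at 8: take all 4 m² — 31 still needed.
Site-2 at 12: take all 10 m² — 21 still needed.
Site-A at 14: take all 4 m² — 17 still needed.
Site-1 (26): use full 12 — 5 m² to go.
Take 5 from Site-12 at 42 to finish.
Cost = 4×8 + 10×12 + 4×14 + 12×26 + 5×42 = 730.

730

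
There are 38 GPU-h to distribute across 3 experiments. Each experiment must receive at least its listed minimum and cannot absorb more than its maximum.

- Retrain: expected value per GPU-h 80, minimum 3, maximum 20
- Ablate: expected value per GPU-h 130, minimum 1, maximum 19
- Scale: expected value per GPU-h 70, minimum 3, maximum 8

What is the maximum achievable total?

3960

Meeting every minimum uses 3+1+3 = 7 GPU-h, leaving 31.
Order the experiments by expected value per GPU-h: Ablate 130 > Retrain 80 > Scale 70.
Give Ablate 18 more to hit its cap of 19 ; 13 left.
Retrain has room for 17 more but only 13 remain, so it gets 16.
Total = 80×16 + 130×19 + 70×3 = 3960.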